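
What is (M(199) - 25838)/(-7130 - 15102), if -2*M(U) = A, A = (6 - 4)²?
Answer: 3230/2779 ≈ 1.1623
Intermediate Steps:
A = 4 (A = 2² = 4)
M(U) = -2 (M(U) = -½*4 = -2)
(M(199) - 25838)/(-7130 - 15102) = (-2 - 25838)/(-7130 - 15102) = -25840/(-22232) = -25840*(-1/22232) = 3230/2779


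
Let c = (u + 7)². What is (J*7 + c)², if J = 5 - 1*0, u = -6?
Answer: 1296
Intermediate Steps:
c = 1 (c = (-6 + 7)² = 1² = 1)
J = 5 (J = 5 + 0 = 5)
(J*7 + c)² = (5*7 + 1)² = (35 + 1)² = 36² = 1296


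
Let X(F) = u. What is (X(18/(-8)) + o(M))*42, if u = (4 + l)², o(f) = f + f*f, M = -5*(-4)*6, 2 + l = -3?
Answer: 609882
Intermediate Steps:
l = -5 (l = -2 - 3 = -5)
M = 120 (M = 20*6 = 120)
o(f) = f + f²
u = 1 (u = (4 - 5)² = (-1)² = 1)
X(F) = 1
(X(18/(-8)) + o(M))*42 = (1 + 120*(1 + 120))*42 = (1 + 120*121)*42 = (1 + 14520)*42 = 14521*42 = 609882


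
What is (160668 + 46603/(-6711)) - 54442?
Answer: 712836083/6711 ≈ 1.0622e+5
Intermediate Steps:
(160668 + 46603/(-6711)) - 54442 = (160668 + 46603*(-1/6711)) - 54442 = (160668 - 46603/6711) - 54442 = 1078196345/6711 - 54442 = 712836083/6711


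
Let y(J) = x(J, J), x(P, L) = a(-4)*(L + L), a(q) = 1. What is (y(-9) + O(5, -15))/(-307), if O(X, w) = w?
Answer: 33/307 ≈ 0.10749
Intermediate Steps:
x(P, L) = 2*L (x(P, L) = 1*(L + L) = 1*(2*L) = 2*L)
y(J) = 2*J
(y(-9) + O(5, -15))/(-307) = (2*(-9) - 15)/(-307) = -(-18 - 15)/307 = -1/307*(-33) = 33/307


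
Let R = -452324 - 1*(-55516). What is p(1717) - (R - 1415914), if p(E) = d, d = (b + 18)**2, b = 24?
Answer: 1814486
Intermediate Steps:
R = -396808 (R = -452324 + 55516 = -396808)
d = 1764 (d = (24 + 18)**2 = 42**2 = 1764)
p(E) = 1764
p(1717) - (R - 1415914) = 1764 - (-396808 - 1415914) = 1764 - 1*(-1812722) = 1764 + 1812722 = 1814486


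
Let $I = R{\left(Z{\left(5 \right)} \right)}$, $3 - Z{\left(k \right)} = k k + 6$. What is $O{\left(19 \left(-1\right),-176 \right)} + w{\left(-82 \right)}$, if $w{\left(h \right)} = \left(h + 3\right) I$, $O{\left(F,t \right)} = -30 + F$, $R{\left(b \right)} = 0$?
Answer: $-49$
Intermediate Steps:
$Z{\left(k \right)} = -3 - k^{2}$ ($Z{\left(k \right)} = 3 - \left(k k + 6\right) = 3 - \left(k^{2} + 6\right) = 3 - \left(6 + k^{2}\right) = -3 - k^{2}$)
$I = 0$
$w{\left(h \right)} = 0$ ($w{\left(h \right)} = \left(h + 3\right) 0 = \left(3 + h\right) 0 = 0$)
$O{\left(19 \left(-1\right),-176 \right)} + w{\left(-82 \right)} = \left(-30 + 19 \left(-1\right)\right) + 0 = \left(-30 - 19\right) + 0 = -49 + 0 = -49$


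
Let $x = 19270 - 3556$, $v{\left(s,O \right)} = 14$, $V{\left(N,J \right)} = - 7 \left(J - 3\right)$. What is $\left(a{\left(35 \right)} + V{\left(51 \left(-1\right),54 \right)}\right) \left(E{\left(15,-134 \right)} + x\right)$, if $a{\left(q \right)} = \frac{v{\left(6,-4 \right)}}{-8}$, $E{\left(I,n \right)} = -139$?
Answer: $- \frac{22350125}{4} \approx -5.5875 \cdot 10^{6}$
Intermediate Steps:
$V{\left(N,J \right)} = 21 - 7 J$ ($V{\left(N,J \right)} = - 7 \left(-3 + J\right) = 21 - 7 J$)
$a{\left(q \right)} = - \frac{7}{4}$ ($a{\left(q \right)} = \frac{14}{-8} = 14 \left(- \frac{1}{8}\right) = - \frac{7}{4}$)
$x = 15714$
$\left(a{\left(35 \right)} + V{\left(51 \left(-1\right),54 \right)}\right) \left(E{\left(15,-134 \right)} + x\right) = \left(- \frac{7}{4} + \left(21 - 378\right)\right) \left(-139 + 15714\right) = \left(- \frac{7}{4} + \left(21 - 378\right)\right) 15575 = \left(- \frac{7}{4} - 357\right) 15575 = \left(- \frac{1435}{4}\right) 15575 = - \frac{22350125}{4}$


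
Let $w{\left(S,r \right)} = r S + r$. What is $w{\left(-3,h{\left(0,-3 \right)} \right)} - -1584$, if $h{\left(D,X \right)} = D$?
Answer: $1584$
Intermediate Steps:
$w{\left(S,r \right)} = r + S r$ ($w{\left(S,r \right)} = S r + r = r + S r$)
$w{\left(-3,h{\left(0,-3 \right)} \right)} - -1584 = 0 \left(1 - 3\right) - -1584 = 0 \left(-2\right) + 1584 = 0 + 1584 = 1584$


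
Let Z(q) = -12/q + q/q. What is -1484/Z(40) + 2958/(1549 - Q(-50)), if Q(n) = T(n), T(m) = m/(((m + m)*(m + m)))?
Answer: -218728840/103267 ≈ -2118.1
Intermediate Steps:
T(m) = 1/(4*m) (T(m) = m/(((2*m)*(2*m))) = m/((4*m²)) = m*(1/(4*m²)) = 1/(4*m))
Q(n) = 1/(4*n)
Z(q) = 1 - 12/q (Z(q) = -12/q + 1 = 1 - 12/q)
-1484/Z(40) + 2958/(1549 - Q(-50)) = -1484*40/(-12 + 40) + 2958/(1549 - 1/(4*(-50))) = -1484/((1/40)*28) + 2958/(1549 - (-1)/(4*50)) = -1484/7/10 + 2958/(1549 - 1*(-1/200)) = -1484*10/7 + 2958/(1549 + 1/200) = -2120 + 2958/(309801/200) = -2120 + 2958*(200/309801) = -2120 + 197200/103267 = -218728840/103267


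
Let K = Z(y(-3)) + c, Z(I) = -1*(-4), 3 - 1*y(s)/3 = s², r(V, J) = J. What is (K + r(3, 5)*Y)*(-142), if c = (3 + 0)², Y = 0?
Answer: -1846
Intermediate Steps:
y(s) = 9 - 3*s²
c = 9 (c = 3² = 9)
Z(I) = 4
K = 13 (K = 4 + 9 = 13)
(K + r(3, 5)*Y)*(-142) = (13 + 5*0)*(-142) = (13 + 0)*(-142) = 13*(-142) = -1846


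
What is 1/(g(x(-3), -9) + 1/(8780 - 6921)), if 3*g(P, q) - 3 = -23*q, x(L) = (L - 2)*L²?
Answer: 1859/130131 ≈ 0.014286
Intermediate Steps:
x(L) = L²*(-2 + L) (x(L) = (-2 + L)*L² = L²*(-2 + L))
g(P, q) = 1 - 23*q/3 (g(P, q) = 1 + (-23*q)/3 = 1 - 23*q/3)
1/(g(x(-3), -9) + 1/(8780 - 6921)) = 1/((1 - 23/3*(-9)) + 1/(8780 - 6921)) = 1/((1 + 69) + 1/1859) = 1/(70 + 1/1859) = 1/(130131/1859) = 1859/130131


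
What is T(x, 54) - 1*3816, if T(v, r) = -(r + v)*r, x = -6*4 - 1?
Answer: -5382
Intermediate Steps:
x = -25 (x = -24 - 1 = -25)
T(v, r) = -r*(r + v)
T(x, 54) - 1*3816 = -1*54*(54 - 25) - 1*3816 = -1*54*29 - 3816 = -1566 - 3816 = -5382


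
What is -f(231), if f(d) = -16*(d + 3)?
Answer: 3744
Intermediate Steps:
f(d) = -48 - 16*d (f(d) = -16*(3 + d) = -48 - 16*d)
-f(231) = -(-48 - 16*231) = -(-48 - 3696) = -1*(-3744) = 3744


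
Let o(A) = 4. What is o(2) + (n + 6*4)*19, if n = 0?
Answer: 460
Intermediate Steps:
o(2) + (n + 6*4)*19 = 4 + (0 + 6*4)*19 = 4 + (0 + 24)*19 = 4 + 24*19 = 4 + 456 = 460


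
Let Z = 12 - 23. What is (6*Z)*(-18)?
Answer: 1188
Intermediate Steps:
Z = -11
(6*Z)*(-18) = (6*(-11))*(-18) = -66*(-18) = 1188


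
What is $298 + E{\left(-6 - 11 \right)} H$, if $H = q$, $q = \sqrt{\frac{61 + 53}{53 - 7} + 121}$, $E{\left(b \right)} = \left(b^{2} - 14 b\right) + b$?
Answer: $298 + \frac{1020 \sqrt{16330}}{23} \approx 5965.2$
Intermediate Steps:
$E{\left(b \right)} = b^{2} - 13 b$
$q = \frac{2 \sqrt{16330}}{23}$ ($q = \sqrt{\frac{114}{46} + 121} = \sqrt{114 \cdot \frac{1}{46} + 121} = \sqrt{\frac{57}{23} + 121} = \sqrt{\frac{2840}{23}} = \frac{2 \sqrt{16330}}{23} \approx 11.112$)
$H = \frac{2 \sqrt{16330}}{23} \approx 11.112$
$298 + E{\left(-6 - 11 \right)} H = 298 + \left(-6 - 11\right) \left(-13 - 17\right) \frac{2 \sqrt{16330}}{23} = 298 + - 17 \left(-13 - 17\right) \frac{2 \sqrt{16330}}{23} = 298 + \left(-17\right) \left(-30\right) \frac{2 \sqrt{16330}}{23} = 298 + 510 \frac{2 \sqrt{16330}}{23} = 298 + \frac{1020 \sqrt{16330}}{23}$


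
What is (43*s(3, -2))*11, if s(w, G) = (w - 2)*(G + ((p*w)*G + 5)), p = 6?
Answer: -15609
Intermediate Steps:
s(w, G) = (-2 + w)*(5 + G + 6*G*w) (s(w, G) = (w - 2)*(G + ((6*w)*G + 5)) = (-2 + w)*(G + (6*G*w + 5)) = (-2 + w)*(G + (5 + 6*G*w)) = (-2 + w)*(5 + G + 6*G*w))
(43*s(3, -2))*11 = (43*(-10 - 2*(-2) + 5*3 - 11*(-2)*3 + 6*(-2)*3²))*11 = (43*(-10 + 4 + 15 + 66 + 6*(-2)*9))*11 = (43*(-10 + 4 + 15 + 66 - 108))*11 = (43*(-33))*11 = -1419*11 = -15609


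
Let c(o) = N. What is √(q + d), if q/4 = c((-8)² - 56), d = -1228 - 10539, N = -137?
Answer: I*√12315 ≈ 110.97*I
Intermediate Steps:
c(o) = -137
d = -11767
q = -548 (q = 4*(-137) = -548)
√(q + d) = √(-548 - 11767) = √(-12315) = I*√12315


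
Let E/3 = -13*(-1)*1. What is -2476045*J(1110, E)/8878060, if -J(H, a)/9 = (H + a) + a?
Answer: 1323693657/443903 ≈ 2981.9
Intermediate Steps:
E = 39 (E = 3*(-13*(-1)*1) = 3*(13*1) = 3*13 = 39)
J(H, a) = -18*a - 9*H (J(H, a) = -9*((H + a) + a) = -9*(H + 2*a) = -18*a - 9*H)
-2476045*J(1110, E)/8878060 = -2476045/(8878060/(-18*39 - 9*1110)) = -2476045/(8878060/(-702 - 9990)) = -2476045/(8878060/(-10692)) = -2476045/(8878060*(-1/10692)) = -2476045/(-2219515/2673) = -2476045*(-2673/2219515) = 1323693657/443903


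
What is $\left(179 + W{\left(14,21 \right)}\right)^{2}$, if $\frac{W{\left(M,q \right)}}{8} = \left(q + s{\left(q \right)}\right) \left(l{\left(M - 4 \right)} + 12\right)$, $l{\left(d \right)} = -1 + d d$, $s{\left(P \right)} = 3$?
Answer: $461863081$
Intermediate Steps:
$l{\left(d \right)} = -1 + d^{2}$
$W{\left(M,q \right)} = 8 \left(3 + q\right) \left(11 + \left(-4 + M\right)^{2}\right)$ ($W{\left(M,q \right)} = 8 \left(q + 3\right) \left(\left(-1 + \left(M - 4\right)^{2}\right) + 12\right) = 8 \left(3 + q\right) \left(\left(-1 + \left(-4 + M\right)^{2}\right) + 12\right) = 8 \left(3 + q\right) \left(11 + \left(-4 + M\right)^{2}\right)$)
$\left(179 + W{\left(14,21 \right)}\right)^{2} = \left(179 + \left(264 + 24 \left(-4 + 14\right)^{2} + 88 \cdot 21 + 8 \cdot 21 \left(-4 + 14\right)^{2}\right)\right)^{2} = \left(179 + \left(264 + 24 \cdot 10^{2} + 1848 + 8 \cdot 21 \cdot 10^{2}\right)\right)^{2} = \left(179 + \left(264 + 24 \cdot 100 + 1848 + 8 \cdot 21 \cdot 100\right)\right)^{2} = \left(179 + \left(264 + 2400 + 1848 + 16800\right)\right)^{2} = \left(179 + 21312\right)^{2} = 21491^{2} = 461863081$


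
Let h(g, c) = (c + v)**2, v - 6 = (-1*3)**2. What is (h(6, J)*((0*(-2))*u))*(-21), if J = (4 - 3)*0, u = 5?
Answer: 0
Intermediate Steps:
v = 15 (v = 6 + (-1*3)**2 = 6 + (-3)**2 = 6 + 9 = 15)
J = 0 (J = 1*0 = 0)
h(g, c) = (15 + c)**2 (h(g, c) = (c + 15)**2 = (15 + c)**2)
(h(6, J)*((0*(-2))*u))*(-21) = ((15 + 0)**2*((0*(-2))*5))*(-21) = (15**2*(0*5))*(-21) = (225*0)*(-21) = 0*(-21) = 0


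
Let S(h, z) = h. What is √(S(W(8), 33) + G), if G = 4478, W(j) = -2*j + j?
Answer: √4470 ≈ 66.858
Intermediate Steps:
W(j) = -j
√(S(W(8), 33) + G) = √(-1*8 + 4478) = √(-8 + 4478) = √4470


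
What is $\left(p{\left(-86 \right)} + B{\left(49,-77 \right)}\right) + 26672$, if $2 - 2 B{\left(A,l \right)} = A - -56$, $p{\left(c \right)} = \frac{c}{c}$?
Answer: $\frac{53243}{2} \approx 26622.0$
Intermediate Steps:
$p{\left(c \right)} = 1$
$B{\left(A,l \right)} = -27 - \frac{A}{2}$ ($B{\left(A,l \right)} = 1 - \frac{A - -56}{2} = 1 - \frac{A + 56}{2} = 1 - \frac{56 + A}{2} = 1 - \left(28 + \frac{A}{2}\right) = -27 - \frac{A}{2}$)
$\left(p{\left(-86 \right)} + B{\left(49,-77 \right)}\right) + 26672 = \left(1 - \frac{103}{2}\right) + 26672 = - \frac{101}{2} + 26672 = \frac{53243}{2}$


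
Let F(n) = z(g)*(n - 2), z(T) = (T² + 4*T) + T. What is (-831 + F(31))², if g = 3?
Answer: 18225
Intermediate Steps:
z(T) = T² + 5*T
F(n) = -48 + 24*n (F(n) = (3*(5 + 3))*(n - 2) = (3*8)*(-2 + n) = 24*(-2 + n) = -48 + 24*n)
(-831 + F(31))² = (-831 + (-48 + 24*31))² = (-831 + (-48 + 744))² = (-831 + 696)² = (-135)² = 18225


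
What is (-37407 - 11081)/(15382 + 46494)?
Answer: -12122/15469 ≈ -0.78363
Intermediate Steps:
(-37407 - 11081)/(15382 + 46494) = -48488/61876 = -48488*1/61876 = -12122/15469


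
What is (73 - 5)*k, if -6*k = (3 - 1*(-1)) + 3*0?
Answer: -136/3 ≈ -45.333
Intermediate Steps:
k = -2/3 (k = -((3 - 1*(-1)) + 3*0)/6 = -((3 + 1) + 0)/6 = -(4 + 0)/6 = -1/6*4 = -2/3 ≈ -0.66667)
(73 - 5)*k = (73 - 5)*(-2/3) = 68*(-2/3) = -136/3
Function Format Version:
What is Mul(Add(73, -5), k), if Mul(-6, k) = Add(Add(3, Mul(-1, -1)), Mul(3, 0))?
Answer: Rational(-136, 3) ≈ -45.333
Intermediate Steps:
k = Rational(-2, 3) (k = Mul(Rational(-1, 6), Add(Add(3, Mul(-1, -1)), Mul(3, 0))) = Mul(Rational(-1, 6), Add(Add(3, 1), 0)) = Mul(Rational(-1, 6), Add(4, 0)) = Mul(Rational(-1, 6), 4) = Rational(-2, 3) ≈ -0.66667)
Mul(Add(73, -5), k) = Mul(Add(73, -5), Rational(-2, 3)) = Mul(68, Rational(-2, 3)) = Rational(-136, 3)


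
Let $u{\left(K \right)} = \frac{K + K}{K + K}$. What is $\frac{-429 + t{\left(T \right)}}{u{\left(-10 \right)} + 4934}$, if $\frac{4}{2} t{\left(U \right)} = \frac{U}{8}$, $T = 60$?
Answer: $- \frac{81}{940} \approx -0.08617$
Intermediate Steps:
$t{\left(U \right)} = \frac{U}{16}$ ($t{\left(U \right)} = \frac{U \frac{1}{8}}{2} = \frac{\frac{1}{8} U}{2} = \frac{U}{16}$)
$u{\left(K \right)} = 1$ ($u{\left(K \right)} = \frac{2 K}{2 K} = 2 K \frac{1}{2 K} = 1$)
$\frac{-429 + t{\left(T \right)}}{u{\left(-10 \right)} + 4934} = \frac{-429 + \frac{1}{16} \cdot 60}{1 + 4934} = \frac{-429 + \frac{15}{4}}{4935} = \left(- \frac{1701}{4}\right) \frac{1}{4935} = - \frac{81}{940}$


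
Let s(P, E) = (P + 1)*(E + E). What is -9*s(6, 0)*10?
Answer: 0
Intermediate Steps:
s(P, E) = 2*E*(1 + P) (s(P, E) = (1 + P)*(2*E) = 2*E*(1 + P))
-9*s(6, 0)*10 = -18*0*(1 + 6)*10 = -18*0*7*10 = -9*0*10 = 0*10 = 0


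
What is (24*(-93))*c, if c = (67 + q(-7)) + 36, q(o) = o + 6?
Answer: -227664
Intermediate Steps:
q(o) = 6 + o
c = 102 (c = (67 + (6 - 7)) + 36 = (67 - 1) + 36 = 66 + 36 = 102)
(24*(-93))*c = (24*(-93))*102 = -2232*102 = -227664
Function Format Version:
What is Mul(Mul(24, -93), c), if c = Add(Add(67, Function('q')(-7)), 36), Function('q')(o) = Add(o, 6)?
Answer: -227664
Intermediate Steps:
Function('q')(o) = Add(6, o)
c = 102 (c = Add(Add(67, Add(6, -7)), 36) = Add(Add(67, -1), 36) = Add(66, 36) = 102)
Mul(Mul(24, -93), c) = Mul(Mul(24, -93), 102) = Mul(-2232, 102) = -227664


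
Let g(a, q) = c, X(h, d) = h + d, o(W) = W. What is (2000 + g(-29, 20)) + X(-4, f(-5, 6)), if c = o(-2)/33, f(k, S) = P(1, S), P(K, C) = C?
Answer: 66064/33 ≈ 2001.9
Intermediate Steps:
f(k, S) = S
X(h, d) = d + h
c = -2/33 ≈ -0.060606
g(a, q) = -2/33
(2000 + g(-29, 20)) + X(-4, f(-5, 6)) = (2000 - 2/33) + (6 - 4) = 65998/33 + 2 = 66064/33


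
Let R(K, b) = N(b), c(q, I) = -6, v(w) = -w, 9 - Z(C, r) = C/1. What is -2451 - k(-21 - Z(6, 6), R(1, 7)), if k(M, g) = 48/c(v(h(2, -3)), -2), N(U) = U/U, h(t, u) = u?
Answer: -2443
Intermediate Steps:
Z(C, r) = 9 - C (Z(C, r) = 9 - C/1 = 9 - C)
N(U) = 1
R(K, b) = 1
k(M, g) = -8 (k(M, g) = 48/(-6) = 48*(-1/6) = -8)
-2451 - k(-21 - Z(6, 6), R(1, 7)) = -2451 - 1*(-8) = -2451 + 8 = -2443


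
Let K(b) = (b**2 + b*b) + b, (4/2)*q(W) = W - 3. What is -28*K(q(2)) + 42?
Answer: 42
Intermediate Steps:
q(W) = -3/2 + W/2 (q(W) = (W - 3)/2 = (-3 + W)/2 = -3/2 + W/2)
K(b) = b + 2*b**2 (K(b) = (b**2 + b**2) + b = 2*b**2 + b = b + 2*b**2)
-28*K(q(2)) + 42 = -28*(-3/2 + (1/2)*2)*(1 + 2*(-3/2 + (1/2)*2)) + 42 = -28*(-3/2 + 1)*(1 + 2*(-3/2 + 1)) + 42 = -(-14)*(1 + 2*(-1/2)) + 42 = -(-14)*(1 - 1) + 42 = -(-14)*0 + 42 = -28*0 + 42 = 0 + 42 = 42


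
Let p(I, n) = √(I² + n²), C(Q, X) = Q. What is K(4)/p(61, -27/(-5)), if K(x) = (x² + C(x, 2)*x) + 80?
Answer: 280*√93754/46877 ≈ 1.8289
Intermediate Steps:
K(x) = 80 + 2*x² (K(x) = (x² + x*x) + 80 = (x² + x²) + 80 = 2*x² + 80 = 80 + 2*x²)
K(4)/p(61, -27/(-5)) = (80 + 2*4²)/(√(61² + (-27/(-5))²)) = (80 + 2*16)/(√(3721 + (-27*(-⅕))²)) = (80 + 32)/(√(3721 + (27/5)²)) = 112/(√(3721 + 729/25)) = 112/(√(93754/25)) = 112/((√93754/5)) = 112*(5*√93754/93754) = 280*√93754/46877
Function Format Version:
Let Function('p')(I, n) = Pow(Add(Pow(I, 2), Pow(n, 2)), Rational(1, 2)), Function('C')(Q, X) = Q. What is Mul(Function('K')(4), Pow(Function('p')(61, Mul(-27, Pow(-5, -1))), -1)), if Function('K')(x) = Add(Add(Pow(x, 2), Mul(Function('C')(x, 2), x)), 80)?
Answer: Mul(Rational(280, 46877), Pow(93754, Rational(1, 2))) ≈ 1.8289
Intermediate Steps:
Function('K')(x) = Add(80, Mul(2, Pow(x, 2))) (Function('K')(x) = Add(Add(Pow(x, 2), Mul(x, x)), 80) = Add(Add(Pow(x, 2), Pow(x, 2)), 80) = Add(Mul(2, Pow(x, 2)), 80) = Add(80, Mul(2, Pow(x, 2))))
Mul(Function('K')(4), Pow(Function('p')(61, Mul(-27, Pow(-5, -1))), -1)) = Mul(Add(80, Mul(2, Pow(4, 2))), Pow(Pow(Add(Pow(61, 2), Pow(Mul(-27, Pow(-5, -1)), 2)), Rational(1, 2)), -1)) = Mul(Add(80, Mul(2, 16)), Pow(Pow(Add(3721, Pow(Mul(-27, Rational(-1, 5)), 2)), Rational(1, 2)), -1)) = Mul(Add(80, 32), Pow(Pow(Add(3721, Pow(Rational(27, 5), 2)), Rational(1, 2)), -1)) = Mul(112, Pow(Pow(Add(3721, Rational(729, 25)), Rational(1, 2)), -1)) = Mul(112, Pow(Pow(Rational(93754, 25), Rational(1, 2)), -1)) = Mul(112, Pow(Mul(Rational(1, 5), Pow(93754, Rational(1, 2))), -1)) = Mul(112, Mul(Rational(5, 93754), Pow(93754, Rational(1, 2)))) = Mul(Rational(280, 46877), Pow(93754, Rational(1, 2)))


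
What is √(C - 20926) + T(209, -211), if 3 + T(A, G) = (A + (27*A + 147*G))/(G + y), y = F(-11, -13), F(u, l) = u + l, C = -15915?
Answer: 4892/47 + I*√36841 ≈ 104.09 + 191.94*I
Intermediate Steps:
F(u, l) = l + u
y = -24 (y = -13 - 11 = -24)
T(A, G) = -3 + (28*A + 147*G)/(-24 + G) (T(A, G) = -3 + (A + (27*A + 147*G))/(G - 24) = -3 + (28*A + 147*G)/(-24 + G))
√(C - 20926) + T(209, -211) = √(-15915 - 20926) + 4*(18 + 7*209 + 36*(-211))/(-24 - 211) = √(-36841) + 4*(18 + 1463 - 7596)/(-235) = I*√36841 + 4*(-1/235)*(-6115) = I*√36841 + 4892/47 = 4892/47 + I*√36841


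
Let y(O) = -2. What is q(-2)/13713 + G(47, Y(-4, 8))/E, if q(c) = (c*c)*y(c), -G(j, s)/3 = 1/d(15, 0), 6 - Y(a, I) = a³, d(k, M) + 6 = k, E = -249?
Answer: 2579/3414537 ≈ 0.00075530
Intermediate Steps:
d(k, M) = -6 + k
Y(a, I) = 6 - a³
G(j, s) = -⅓ (G(j, s) = -3/(-6 + 15) = -3/9 = -3*⅑ = -⅓)
q(c) = -2*c² (q(c) = (c*c)*(-2) = c²*(-2) = -2*c²)
q(-2)/13713 + G(47, Y(-4, 8))/E = -2*(-2)²/13713 - ⅓/(-249) = -2*4*(1/13713) - ⅓*(-1/249) = -8*1/13713 + 1/747 = -8/13713 + 1/747 = 2579/3414537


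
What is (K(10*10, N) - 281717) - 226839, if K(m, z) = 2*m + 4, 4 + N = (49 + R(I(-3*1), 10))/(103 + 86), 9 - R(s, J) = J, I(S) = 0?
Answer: -508352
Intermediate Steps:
R(s, J) = 9 - J
N = -236/63 (N = -4 + (49 + (9 - 1*10))/(103 + 86) = -4 + (49 + (9 - 10))/189 = -4 + (49 - 1)*(1/189) = -4 + 48*(1/189) = -4 + 16/63 = -236/63 ≈ -3.7460)
K(m, z) = 4 + 2*m
(K(10*10, N) - 281717) - 226839 = ((4 + 2*(10*10)) - 281717) - 226839 = ((4 + 2*100) - 281717) - 226839 = ((4 + 200) - 281717) - 226839 = (204 - 281717) - 226839 = -281513 - 226839 = -508352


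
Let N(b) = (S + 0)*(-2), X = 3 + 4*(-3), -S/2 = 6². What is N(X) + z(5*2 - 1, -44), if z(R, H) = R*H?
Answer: -252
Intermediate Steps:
S = -72 (S = -2*6² = -2*36 = -72)
X = -9 (X = 3 - 12 = -9)
z(R, H) = H*R
N(b) = 144 (N(b) = (-72 + 0)*(-2) = -72*(-2) = 144)
N(X) + z(5*2 - 1, -44) = 144 - 44*(5*2 - 1) = 144 - 44*(10 - 1) = 144 - 44*9 = 144 - 396 = -252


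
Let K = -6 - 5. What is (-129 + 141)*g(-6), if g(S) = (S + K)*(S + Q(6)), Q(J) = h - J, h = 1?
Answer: 2244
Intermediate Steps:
Q(J) = 1 - J
K = -11
g(S) = (-11 + S)*(-5 + S) (g(S) = (S - 11)*(S + (1 - 1*6)) = (-11 + S)*(S + (1 - 6)) = (-11 + S)*(S - 5) = (-11 + S)*(-5 + S))
(-129 + 141)*g(-6) = (-129 + 141)*(55 + (-6)² - 16*(-6)) = 12*(55 + 36 + 96) = 12*187 = 2244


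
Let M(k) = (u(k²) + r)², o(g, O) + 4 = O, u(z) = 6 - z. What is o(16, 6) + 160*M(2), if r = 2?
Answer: 2562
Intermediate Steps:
o(g, O) = -4 + O
M(k) = (8 - k²)² (M(k) = ((6 - k²) + 2)² = (8 - k²)²)
o(16, 6) + 160*M(2) = (-4 + 6) + 160*(-8 + 2²)² = 2 + 160*(-8 + 4)² = 2 + 160*(-4)² = 2 + 160*16 = 2 + 2560 = 2562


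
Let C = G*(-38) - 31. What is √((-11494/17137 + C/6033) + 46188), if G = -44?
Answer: √54855369254527442247/34462507 ≈ 214.91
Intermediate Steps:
C = 1641 (C = -44*(-38) - 31 = 1672 - 31 = 1641)
√((-11494/17137 + C/6033) + 46188) = √((-11494/17137 + 1641/6033) + 46188) = √((-11494*1/17137 + 1641*(1/6033)) + 46188) = √((-11494/17137 + 547/2011) + 46188) = √(-13740495/34462507 + 46188) = √(1591740532821/34462507) = √54855369254527442247/34462507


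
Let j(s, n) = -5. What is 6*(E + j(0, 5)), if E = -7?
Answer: -72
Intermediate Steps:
6*(E + j(0, 5)) = 6*(-7 - 5) = 6*(-12) = -72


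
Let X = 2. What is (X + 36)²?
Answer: 1444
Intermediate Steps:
(X + 36)² = (2 + 36)² = 38² = 1444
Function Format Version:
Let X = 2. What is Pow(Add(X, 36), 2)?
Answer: 1444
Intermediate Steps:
Pow(Add(X, 36), 2) = Pow(Add(2, 36), 2) = Pow(38, 2) = 1444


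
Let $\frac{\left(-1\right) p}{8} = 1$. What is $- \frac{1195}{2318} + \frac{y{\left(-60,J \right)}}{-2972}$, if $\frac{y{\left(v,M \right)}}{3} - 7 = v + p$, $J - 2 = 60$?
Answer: $- \frac{1563673}{3444548} \approx -0.45396$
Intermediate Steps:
$J = 62$ ($J = 2 + 60 = 62$)
$p = -8$ ($p = \left(-8\right) 1 = -8$)
$y{\left(v,M \right)} = -3 + 3 v$ ($y{\left(v,M \right)} = 21 + 3 \left(v - 8\right) = 21 + 3 \left(-8 + v\right) = 21 + \left(-24 + 3 v\right) = -3 + 3 v$)
$- \frac{1195}{2318} + \frac{y{\left(-60,J \right)}}{-2972} = - \frac{1195}{2318} + \frac{-3 + 3 \left(-60\right)}{-2972} = \left(-1195\right) \frac{1}{2318} + \left(-3 - 180\right) \left(- \frac{1}{2972}\right) = - \frac{1195}{2318} - - \frac{183}{2972} = - \frac{1195}{2318} + \frac{183}{2972} = - \frac{1563673}{3444548}$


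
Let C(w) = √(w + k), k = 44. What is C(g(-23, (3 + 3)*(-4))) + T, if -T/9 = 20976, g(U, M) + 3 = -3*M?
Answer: -188784 + √113 ≈ -1.8877e+5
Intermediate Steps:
g(U, M) = -3 - 3*M
C(w) = √(44 + w) (C(w) = √(w + 44) = √(44 + w))
T = -188784 (T = -9*20976 = -188784)
C(g(-23, (3 + 3)*(-4))) + T = √(44 + (-3 - 3*(3 + 3)*(-4))) - 188784 = √(44 + (-3 - 18*(-4))) - 188784 = √(44 + (-3 - 3*(-24))) - 188784 = √(44 + (-3 + 72)) - 188784 = √(44 + 69) - 188784 = √113 - 188784 = -188784 + √113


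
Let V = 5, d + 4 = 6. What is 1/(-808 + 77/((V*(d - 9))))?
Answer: -5/4051 ≈ -0.0012343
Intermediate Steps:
d = 2 (d = -4 + 6 = 2)
1/(-808 + 77/((V*(d - 9)))) = 1/(-808 + 77/((5*(2 - 9)))) = 1/(-808 + 77/((5*(-7)))) = 1/(-808 + 77/(-35)) = 1/(-808 + 77*(-1/35)) = 1/(-808 - 11/5) = 1/(-4051/5) = -5/4051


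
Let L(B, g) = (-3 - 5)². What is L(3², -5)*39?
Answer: 2496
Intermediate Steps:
L(B, g) = 64 (L(B, g) = (-8)² = 64)
L(3², -5)*39 = 64*39 = 2496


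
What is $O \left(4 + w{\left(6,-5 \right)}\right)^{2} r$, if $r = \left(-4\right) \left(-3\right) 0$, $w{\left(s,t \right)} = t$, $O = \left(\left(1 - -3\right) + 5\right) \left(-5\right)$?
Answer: $0$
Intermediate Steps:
$O = -45$ ($O = \left(\left(1 + 3\right) + 5\right) \left(-5\right) = \left(4 + 5\right) \left(-5\right) = 9 \left(-5\right) = -45$)
$r = 0$ ($r = 12 \cdot 0 = 0$)
$O \left(4 + w{\left(6,-5 \right)}\right)^{2} r = - 45 \left(4 - 5\right)^{2} \cdot 0 = - 45 \left(-1\right)^{2} \cdot 0 = \left(-45\right) 1 \cdot 0 = \left(-45\right) 0 = 0$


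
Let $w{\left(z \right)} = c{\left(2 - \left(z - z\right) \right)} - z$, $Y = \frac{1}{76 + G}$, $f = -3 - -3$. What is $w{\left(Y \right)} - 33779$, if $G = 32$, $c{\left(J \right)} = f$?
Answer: $- \frac{3648133}{108} \approx -33779.0$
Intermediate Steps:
$f = 0$ ($f = -3 + 3 = 0$)
$c{\left(J \right)} = 0$
$Y = \frac{1}{108}$ ($Y = \frac{1}{76 + 32} = \frac{1}{108} \approx 0.0092593$)
$w{\left(z \right)} = - z$ ($w{\left(z \right)} = 0 - z = - z$)
$w{\left(Y \right)} - 33779 = \left(-1\right) \frac{1}{108} - 33779 = - \frac{1}{108} - 33779 = - \frac{3648133}{108}$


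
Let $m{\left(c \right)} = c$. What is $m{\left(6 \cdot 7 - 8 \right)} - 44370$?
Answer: $-44336$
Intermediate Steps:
$m{\left(6 \cdot 7 - 8 \right)} - 44370 = \left(6 \cdot 7 - 8\right) - 44370 = \left(42 - 8\right) - 44370 = 34 - 44370 = -44336$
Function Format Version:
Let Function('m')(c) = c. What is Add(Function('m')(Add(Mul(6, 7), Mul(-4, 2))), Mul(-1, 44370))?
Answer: -44336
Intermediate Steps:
Add(Function('m')(Add(Mul(6, 7), Mul(-4, 2))), Mul(-1, 44370)) = Add(Add(Mul(6, 7), Mul(-4, 2)), Mul(-1, 44370)) = Add(Add(42, -8), -44370) = Add(34, -44370) = -44336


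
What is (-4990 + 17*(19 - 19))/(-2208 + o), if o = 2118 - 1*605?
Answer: 998/139 ≈ 7.1799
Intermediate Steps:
o = 1513 (o = 2118 - 605 = 1513)
(-4990 + 17*(19 - 19))/(-2208 + o) = (-4990 + 17*(19 - 19))/(-2208 + 1513) = (-4990 + 17*0)/(-695) = (-4990 + 0)*(-1/695) = -4990*(-1/695) = 998/139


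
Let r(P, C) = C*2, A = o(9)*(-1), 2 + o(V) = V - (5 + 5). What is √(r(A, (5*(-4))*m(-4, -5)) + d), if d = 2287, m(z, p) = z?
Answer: √2447 ≈ 49.467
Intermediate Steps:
o(V) = -12 + V (o(V) = -2 + (V - (5 + 5)) = -2 + (V - 1*10) = -2 + (V - 10) = -2 + (-10 + V) = -12 + V)
A = 3 (A = (-12 + 9)*(-1) = -3*(-1) = 3)
r(P, C) = 2*C
√(r(A, (5*(-4))*m(-4, -5)) + d) = √(2*((5*(-4))*(-4)) + 2287) = √(2*(-20*(-4)) + 2287) = √(2*80 + 2287) = √(160 + 2287) = √2447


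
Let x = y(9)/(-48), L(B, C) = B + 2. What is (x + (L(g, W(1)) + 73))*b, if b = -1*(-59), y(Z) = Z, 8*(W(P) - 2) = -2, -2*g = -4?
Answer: 72511/16 ≈ 4531.9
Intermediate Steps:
g = 2 (g = -½*(-4) = 2)
W(P) = 7/4 (W(P) = 2 + (⅛)*(-2) = 2 - ¼ = 7/4)
L(B, C) = 2 + B
x = -3/16 (x = 9/(-48) = 9*(-1/48) = -3/16 ≈ -0.18750)
b = 59
(x + (L(g, W(1)) + 73))*b = (-3/16 + ((2 + 2) + 73))*59 = (-3/16 + (4 + 73))*59 = (-3/16 + 77)*59 = (1229/16)*59 = 72511/16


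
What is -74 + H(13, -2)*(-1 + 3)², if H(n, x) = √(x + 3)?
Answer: -70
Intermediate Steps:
H(n, x) = √(3 + x)
-74 + H(13, -2)*(-1 + 3)² = -74 + √(3 - 2)*(-1 + 3)² = -74 + √1*2² = -74 + 1*4 = -74 + 4 = -70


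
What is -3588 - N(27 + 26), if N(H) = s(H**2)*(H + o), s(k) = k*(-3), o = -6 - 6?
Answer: 341919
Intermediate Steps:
o = -12
s(k) = -3*k
N(H) = -3*H**2*(-12 + H) (N(H) = (-3*H**2)*(H - 12) = (-3*H**2)*(-12 + H) = -3*H**2*(-12 + H))
-3588 - N(27 + 26) = -3588 - 3*(27 + 26)**2*(12 - (27 + 26)) = -3588 - 3*53**2*(12 - 1*53) = -3588 - 3*2809*(12 - 53) = -3588 - 3*2809*(-41) = -3588 - 1*(-345507) = -3588 + 345507 = 341919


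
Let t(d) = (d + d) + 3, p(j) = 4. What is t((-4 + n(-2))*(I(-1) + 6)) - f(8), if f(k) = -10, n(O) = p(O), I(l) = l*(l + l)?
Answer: 13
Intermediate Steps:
I(l) = 2*l² (I(l) = l*(2*l) = 2*l²)
n(O) = 4
t(d) = 3 + 2*d (t(d) = 2*d + 3 = 3 + 2*d)
t((-4 + n(-2))*(I(-1) + 6)) - f(8) = (3 + 2*((-4 + 4)*(2*(-1)² + 6))) - 1*(-10) = (3 + 2*(0*(2*1 + 6))) + 10 = (3 + 2*(0*(2 + 6))) + 10 = (3 + 2*(0*8)) + 10 = (3 + 2*0) + 10 = (3 + 0) + 10 = 3 + 10 = 13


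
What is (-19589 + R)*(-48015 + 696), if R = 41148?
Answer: -1020150321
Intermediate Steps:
(-19589 + R)*(-48015 + 696) = (-19589 + 41148)*(-48015 + 696) = 21559*(-47319) = -1020150321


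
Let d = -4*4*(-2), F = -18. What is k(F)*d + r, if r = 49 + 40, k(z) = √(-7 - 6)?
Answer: 89 + 32*I*√13 ≈ 89.0 + 115.38*I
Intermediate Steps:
k(z) = I*√13 (k(z) = √(-13) = I*√13)
r = 89
d = 32 (d = -16*(-2) = 32)
k(F)*d + r = (I*√13)*32 + 89 = 32*I*√13 + 89 = 89 + 32*I*√13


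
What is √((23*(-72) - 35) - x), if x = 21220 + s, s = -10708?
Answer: I*√12203 ≈ 110.47*I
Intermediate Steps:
x = 10512 (x = 21220 - 10708 = 10512)
√((23*(-72) - 35) - x) = √((23*(-72) - 35) - 1*10512) = √((-1656 - 35) - 10512) = √(-1691 - 10512) = √(-12203) = I*√12203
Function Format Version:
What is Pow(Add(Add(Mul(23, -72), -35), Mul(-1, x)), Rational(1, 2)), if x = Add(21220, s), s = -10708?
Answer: Mul(I, Pow(12203, Rational(1, 2))) ≈ Mul(110.47, I)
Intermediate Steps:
x = 10512 (x = Add(21220, -10708) = 10512)
Pow(Add(Add(Mul(23, -72), -35), Mul(-1, x)), Rational(1, 2)) = Pow(Add(Add(Mul(23, -72), -35), Mul(-1, 10512)), Rational(1, 2)) = Pow(Add(Add(-1656, -35), -10512), Rational(1, 2)) = Pow(Add(-1691, -10512), Rational(1, 2)) = Pow(-12203, Rational(1, 2)) = Mul(I, Pow(12203, Rational(1, 2)))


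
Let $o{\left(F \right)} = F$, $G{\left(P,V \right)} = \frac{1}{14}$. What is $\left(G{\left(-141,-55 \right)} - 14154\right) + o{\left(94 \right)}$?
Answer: $- \frac{196839}{14} \approx -14060.0$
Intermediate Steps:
$G{\left(P,V \right)} = \frac{1}{14}$
$\left(G{\left(-141,-55 \right)} - 14154\right) + o{\left(94 \right)} = \left(\frac{1}{14} - 14154\right) + 94 = - \frac{198155}{14} + 94 = - \frac{196839}{14}$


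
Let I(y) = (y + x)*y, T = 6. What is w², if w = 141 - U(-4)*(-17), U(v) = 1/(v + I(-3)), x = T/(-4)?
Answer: 7360369/361 ≈ 20389.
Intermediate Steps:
x = -3/2 (x = 6/(-4) = 6*(-¼) = -3/2 ≈ -1.5000)
I(y) = y*(-3/2 + y) (I(y) = (y - 3/2)*y = (-3/2 + y)*y = y*(-3/2 + y))
U(v) = 1/(27/2 + v) (U(v) = 1/(v + (½)*(-3)*(-3 + 2*(-3))) = 1/(v + (½)*(-3)*(-3 - 6)) = 1/(v + (½)*(-3)*(-9)) = 1/(v + 27/2) = 1/(27/2 + v))
w = 2713/19 (w = 141 - 2/(27 + 2*(-4))*(-17) = 141 - 2/(27 - 8)*(-17) = 141 - 2/19*(-17) = 141 - 2*(1/19)*(-17) = 141 - 2*(-17)/19 = 141 - 1*(-34/19) = 141 + 34/19 = 2713/19 ≈ 142.79)
w² = (2713/19)² = 7360369/361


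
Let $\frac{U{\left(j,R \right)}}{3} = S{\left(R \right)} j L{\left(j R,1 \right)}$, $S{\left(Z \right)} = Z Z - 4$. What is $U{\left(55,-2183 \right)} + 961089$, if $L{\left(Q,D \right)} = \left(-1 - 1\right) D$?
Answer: $-1571648961$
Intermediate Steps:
$L{\left(Q,D \right)} = - 2 D$
$S{\left(Z \right)} = -4 + Z^{2}$ ($S{\left(Z \right)} = Z^{2} - 4 = -4 + Z^{2}$)
$U{\left(j,R \right)} = - 6 j \left(-4 + R^{2}\right)$ ($U{\left(j,R \right)} = 3 \left(-4 + R^{2}\right) j \left(\left(-2\right) 1\right) = 3 j \left(-4 + R^{2}\right) \left(-2\right) = 3 \left(- 2 j \left(-4 + R^{2}\right)\right) = - 6 j \left(-4 + R^{2}\right)$)
$U{\left(55,-2183 \right)} + 961089 = 6 \cdot 55 \left(4 - \left(-2183\right)^{2}\right) + 961089 = 6 \cdot 55 \left(4 - 4765489\right) + 961089 = 6 \cdot 55 \left(-4765485\right) + 961089 = -1572610050 + 961089 = -1571648961$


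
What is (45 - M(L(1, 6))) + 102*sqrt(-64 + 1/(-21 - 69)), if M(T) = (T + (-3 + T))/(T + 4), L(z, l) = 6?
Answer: 441/10 + 17*I*sqrt(57610)/5 ≈ 44.1 + 816.07*I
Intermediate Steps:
M(T) = (-3 + 2*T)/(4 + T)
(45 - M(L(1, 6))) + 102*sqrt(-64 + 1/(-21 - 69)) = (45 - (-3 + 2*6)/(4 + 6)) + 102*sqrt(-64 + 1/(-21 - 69)) = (45 - (-3 + 12)/10) + 102*sqrt(-64 + 1/(-90)) = (45 - 9/10) + 102*sqrt(-64 - 1/90) = (45 - 1*9/10) + 102*sqrt(-5761/90) = (45 - 9/10) + 102*(I*sqrt(57610)/30) = 441/10 + 17*I*sqrt(57610)/5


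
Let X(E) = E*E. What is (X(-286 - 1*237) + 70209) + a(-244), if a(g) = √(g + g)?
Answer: 343738 + 2*I*√122 ≈ 3.4374e+5 + 22.091*I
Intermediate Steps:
X(E) = E²
a(g) = √2*√g (a(g) = √(2*g) = √2*√g)
(X(-286 - 1*237) + 70209) + a(-244) = ((-286 - 1*237)² + 70209) + √2*√(-244) = ((-286 - 237)² + 70209) + √2*(2*I*√61) = ((-523)² + 70209) + 2*I*√122 = (273529 + 70209) + 2*I*√122 = 343738 + 2*I*√122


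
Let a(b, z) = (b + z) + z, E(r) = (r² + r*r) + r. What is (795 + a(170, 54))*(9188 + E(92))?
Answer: 28121184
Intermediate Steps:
E(r) = r + 2*r² (E(r) = (r² + r²) + r = 2*r² + r = r + 2*r²)
a(b, z) = b + 2*z
(795 + a(170, 54))*(9188 + E(92)) = (795 + (170 + 2*54))*(9188 + 92*(1 + 2*92)) = (795 + (170 + 108))*(9188 + 92*(1 + 184)) = (795 + 278)*(9188 + 92*185) = 1073*(9188 + 17020) = 1073*26208 = 28121184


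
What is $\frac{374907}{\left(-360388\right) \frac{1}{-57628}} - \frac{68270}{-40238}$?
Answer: $\frac{108671531373826}{1812661543} \approx 59951.0$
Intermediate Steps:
$\frac{374907}{\left(-360388\right) \frac{1}{-57628}} - \frac{68270}{-40238} = \frac{374907}{\left(-360388\right) \left(- \frac{1}{57628}\right)} - - \frac{34135}{20119} = \frac{374907}{\frac{90097}{14407}} + \frac{34135}{20119} = 374907 \cdot \frac{14407}{90097} + \frac{34135}{20119} = \frac{5401285149}{90097} + \frac{34135}{20119} = \frac{108671531373826}{1812661543}$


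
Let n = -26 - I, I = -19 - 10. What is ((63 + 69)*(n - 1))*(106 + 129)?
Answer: 62040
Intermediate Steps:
I = -29
n = 3 (n = -26 - 1*(-29) = -26 + 29 = 3)
((63 + 69)*(n - 1))*(106 + 129) = ((63 + 69)*(3 - 1))*(106 + 129) = (132*2)*235 = 264*235 = 62040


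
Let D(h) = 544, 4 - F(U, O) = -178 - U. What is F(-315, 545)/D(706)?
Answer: -133/544 ≈ -0.24449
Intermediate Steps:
F(U, O) = 182 + U (F(U, O) = 4 - (-178 - U) = 4 + (178 + U) = 182 + U)
F(-315, 545)/D(706) = (182 - 315)/544 = -133*1/544 = -133/544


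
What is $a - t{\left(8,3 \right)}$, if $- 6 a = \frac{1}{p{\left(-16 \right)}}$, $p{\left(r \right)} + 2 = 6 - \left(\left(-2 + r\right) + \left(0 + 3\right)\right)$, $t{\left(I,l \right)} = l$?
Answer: $- \frac{343}{114} \approx -3.0088$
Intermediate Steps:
$p{\left(r \right)} = 3 - r$ ($p{\left(r \right)} = -2 - \left(-5 + r\right) = 3 - r$)
$a = - \frac{1}{114}$ ($a = - \frac{1}{6 \left(3 - -16\right)} = - \frac{1}{6 \left(3 + 16\right)} = - \frac{1}{6 \cdot 19} = \left(- \frac{1}{6}\right) \frac{1}{19} = - \frac{1}{114} \approx -0.0087719$)
$a - t{\left(8,3 \right)} = - \frac{1}{114} - 3 = - \frac{343}{114}$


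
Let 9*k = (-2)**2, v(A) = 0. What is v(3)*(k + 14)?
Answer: 0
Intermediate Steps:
k = 4/9 (k = (1/9)*(-2)**2 = (1/9)*4 = 4/9 ≈ 0.44444)
v(3)*(k + 14) = 0*(4/9 + 14) = 0*(130/9) = 0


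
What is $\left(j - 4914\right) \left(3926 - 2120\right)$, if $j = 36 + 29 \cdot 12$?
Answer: $-8181180$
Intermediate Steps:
$j = 384$ ($j = 36 + 348 = 384$)
$\left(j - 4914\right) \left(3926 - 2120\right) = \left(384 - 4914\right) \left(3926 - 2120\right) = \left(-4530\right) 1806 = -8181180$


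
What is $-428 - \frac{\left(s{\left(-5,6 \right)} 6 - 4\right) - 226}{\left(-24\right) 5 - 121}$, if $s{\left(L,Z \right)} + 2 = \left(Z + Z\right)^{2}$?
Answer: $- \frac{102526}{241} \approx -425.42$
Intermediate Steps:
$s{\left(L,Z \right)} = -2 + 4 Z^{2}$ ($s{\left(L,Z \right)} = -2 + \left(Z + Z\right)^{2} = -2 + \left(2 Z\right)^{2} = -2 + 4 Z^{2}$)
$-428 - \frac{\left(s{\left(-5,6 \right)} 6 - 4\right) - 226}{\left(-24\right) 5 - 121} = -428 - \frac{\left(\left(-2 + 4 \cdot 6^{2}\right) 6 - 4\right) - 226}{\left(-24\right) 5 - 121} = -428 - \frac{\left(\left(-2 + 4 \cdot 36\right) 6 - 4\right) - 226}{-120 - 121} = -428 - \frac{\left(\left(-2 + 144\right) 6 - 4\right) - 226}{-241} = -428 - \left(\left(142 \cdot 6 - 4\right) - 226\right) \left(- \frac{1}{241}\right) = -428 - \left(\left(852 - 4\right) - 226\right) \left(- \frac{1}{241}\right) = -428 - \left(848 - 226\right) \left(- \frac{1}{241}\right) = -428 - 622 \left(- \frac{1}{241}\right) = -428 - - \frac{622}{241} = -428 + \frac{622}{241} = - \frac{102526}{241}$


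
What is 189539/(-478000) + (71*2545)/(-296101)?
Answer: -142494897439/141536278000 ≈ -1.0068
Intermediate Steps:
189539/(-478000) + (71*2545)/(-296101) = 189539*(-1/478000) + 180695*(-1/296101) = -189539/478000 - 180695/296101 = -142494897439/141536278000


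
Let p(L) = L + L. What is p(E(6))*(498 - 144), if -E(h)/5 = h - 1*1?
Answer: -17700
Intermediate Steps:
E(h) = 5 - 5*h (E(h) = -5*(h - 1*1) = -5*(h - 1) = -5*(-1 + h) = 5 - 5*h)
p(L) = 2*L
p(E(6))*(498 - 144) = (2*(5 - 5*6))*(498 - 144) = (2*(5 - 30))*354 = (2*(-25))*354 = -50*354 = -17700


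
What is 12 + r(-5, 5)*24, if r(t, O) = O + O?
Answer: 252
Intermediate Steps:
r(t, O) = 2*O
12 + r(-5, 5)*24 = 12 + (2*5)*24 = 12 + 10*24 = 12 + 240 = 252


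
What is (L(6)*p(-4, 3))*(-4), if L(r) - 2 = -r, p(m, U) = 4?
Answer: 64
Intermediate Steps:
L(r) = 2 - r
(L(6)*p(-4, 3))*(-4) = ((2 - 1*6)*4)*(-4) = ((2 - 6)*4)*(-4) = -4*4*(-4) = -16*(-4) = 64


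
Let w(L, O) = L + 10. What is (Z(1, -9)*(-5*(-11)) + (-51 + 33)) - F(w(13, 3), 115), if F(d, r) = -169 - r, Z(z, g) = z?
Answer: 321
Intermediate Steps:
w(L, O) = 10 + L
(Z(1, -9)*(-5*(-11)) + (-51 + 33)) - F(w(13, 3), 115) = (1*(-5*(-11)) + (-51 + 33)) - (-169 - 1*115) = (1*55 - 18) - (-169 - 115) = (55 - 18) - 1*(-284) = 37 + 284 = 321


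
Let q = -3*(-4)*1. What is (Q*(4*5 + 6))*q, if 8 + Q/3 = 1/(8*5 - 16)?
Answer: -7449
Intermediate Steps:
Q = -191/8 (Q = -24 + 3/(8*5 - 16) = -24 + 3/(40 - 16) = -24 + 3/24 = -24 + 3*(1/24) = -24 + ⅛ = -191/8 ≈ -23.875)
q = 12 (q = 12*1 = 12)
(Q*(4*5 + 6))*q = -191*(4*5 + 6)/8*12 = -191*(20 + 6)/8*12 = -191/8*26*12 = -2483/4*12 = -7449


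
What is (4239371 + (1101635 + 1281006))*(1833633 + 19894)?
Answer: 12274078036324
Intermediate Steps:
(4239371 + (1101635 + 1281006))*(1833633 + 19894) = (4239371 + 2382641)*1853527 = 6622012*1853527 = 12274078036324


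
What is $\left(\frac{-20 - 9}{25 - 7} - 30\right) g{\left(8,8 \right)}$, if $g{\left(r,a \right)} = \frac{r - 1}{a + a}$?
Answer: $- \frac{3983}{288} \approx -13.83$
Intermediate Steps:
$g{\left(r,a \right)} = \frac{-1 + r}{2 a}$
$\left(\frac{-20 - 9}{25 - 7} - 30\right) g{\left(8,8 \right)} = \left(\frac{-20 - 9}{25 - 7} - 30\right) \frac{-1 + 8}{2 \cdot 8} = \left(- \frac{29}{18} - 30\right) \frac{1}{2} \cdot \frac{1}{8} \cdot 7 = \left(\left(-29\right) \frac{1}{18} - 30\right) \frac{7}{16} = \left(- \frac{29}{18} - 30\right) \frac{7}{16} = \left(- \frac{569}{18}\right) \frac{7}{16} = - \frac{3983}{288}$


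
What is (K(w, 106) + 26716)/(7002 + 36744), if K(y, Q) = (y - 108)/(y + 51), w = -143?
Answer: 2458123/4024632 ≈ 0.61077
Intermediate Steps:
K(y, Q) = (-108 + y)/(51 + y)
(K(w, 106) + 26716)/(7002 + 36744) = ((-108 - 143)/(51 - 143) + 26716)/(7002 + 36744) = (-251/(-92) + 26716)/43746 = (-1/92*(-251) + 26716)*(1/43746) = (251/92 + 26716)*(1/43746) = (2458123/92)*(1/43746) = 2458123/4024632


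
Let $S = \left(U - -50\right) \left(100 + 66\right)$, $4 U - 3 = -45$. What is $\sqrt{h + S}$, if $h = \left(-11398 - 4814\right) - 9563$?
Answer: $i \sqrt{19218} \approx 138.63 i$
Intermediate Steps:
$U = - \frac{21}{2}$ ($U = \frac{3}{4} + \frac{1}{4} \left(-45\right) = \frac{3}{4} - \frac{45}{4} = - \frac{21}{2} \approx -10.5$)
$h = -25775$ ($h = -16212 - 9563 = -25775$)
$S = 6557$ ($S = \left(- \frac{21}{2} - -50\right) \left(100 + 66\right) = \left(- \frac{21}{2} + 50\right) 166 = \frac{79}{2} \cdot 166 = 6557$)
$\sqrt{h + S} = \sqrt{-25775 + 6557} = \sqrt{-19218} = i \sqrt{19218}$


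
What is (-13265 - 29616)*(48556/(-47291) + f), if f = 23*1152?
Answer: -53728768660180/47291 ≈ -1.1361e+9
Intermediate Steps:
f = 26496
(-13265 - 29616)*(48556/(-47291) + f) = (-13265 - 29616)*(48556/(-47291) + 26496) = -42881*(48556*(-1/47291) + 26496) = -42881*(-48556/47291 + 26496) = -42881*1252973780/47291 = -53728768660180/47291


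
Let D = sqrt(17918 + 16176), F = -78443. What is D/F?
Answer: -sqrt(34094)/78443 ≈ -0.0023539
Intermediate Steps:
D = sqrt(34094) ≈ 184.65
D/F = sqrt(34094)/(-78443) = sqrt(34094)*(-1/78443) = -sqrt(34094)/78443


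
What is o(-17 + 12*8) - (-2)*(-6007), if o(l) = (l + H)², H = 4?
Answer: -5125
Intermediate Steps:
o(l) = (4 + l)² (o(l) = (l + 4)² = (4 + l)²)
o(-17 + 12*8) - (-2)*(-6007) = (4 + (-17 + 12*8))² - (-2)*(-6007) = (4 + (-17 + 96))² - 1*12014 = (4 + 79)² - 12014 = 83² - 12014 = 6889 - 12014 = -5125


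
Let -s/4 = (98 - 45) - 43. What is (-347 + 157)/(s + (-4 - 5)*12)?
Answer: 95/74 ≈ 1.2838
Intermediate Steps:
s = -40 (s = -4*((98 - 45) - 43) = -4*(53 - 43) = -4*10 = -40)
(-347 + 157)/(s + (-4 - 5)*12) = (-347 + 157)/(-40 + (-4 - 5)*12) = -190/(-40 - 9*12) = -190/(-40 - 108) = -190/(-148) = -190*(-1/148) = 95/74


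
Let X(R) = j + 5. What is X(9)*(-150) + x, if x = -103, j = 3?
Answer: -1303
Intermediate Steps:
X(R) = 8 (X(R) = 3 + 5 = 8)
X(9)*(-150) + x = 8*(-150) - 103 = -1200 - 103 = -1303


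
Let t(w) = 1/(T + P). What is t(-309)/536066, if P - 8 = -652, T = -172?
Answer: -1/437429856 ≈ -2.2861e-9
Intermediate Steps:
P = -644 (P = 8 - 652 = -644)
t(w) = -1/816 (t(w) = 1/(-172 - 644) = 1/(-816) = -1/816)
t(-309)/536066 = -1/816/536066 = -1/816*1/536066 = -1/437429856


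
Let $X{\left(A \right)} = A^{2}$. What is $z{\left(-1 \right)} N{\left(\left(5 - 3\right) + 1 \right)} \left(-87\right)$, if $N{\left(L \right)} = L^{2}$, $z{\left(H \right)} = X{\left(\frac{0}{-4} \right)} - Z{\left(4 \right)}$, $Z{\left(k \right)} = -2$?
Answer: $-1566$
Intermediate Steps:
$z{\left(H \right)} = 2$ ($z{\left(H \right)} = \left(\frac{0}{-4}\right)^{2} - -2 = \left(0 \left(- \frac{1}{4}\right)\right)^{2} + 2 = 0^{2} + 2 = 0 + 2 = 2$)
$z{\left(-1 \right)} N{\left(\left(5 - 3\right) + 1 \right)} \left(-87\right) = 2 \left(\left(5 - 3\right) + 1\right)^{2} \left(-87\right) = 2 \left(2 + 1\right)^{2} \left(-87\right) = 2 \cdot 3^{2} \left(-87\right) = 2 \cdot 9 \left(-87\right) = 18 \left(-87\right) = -1566$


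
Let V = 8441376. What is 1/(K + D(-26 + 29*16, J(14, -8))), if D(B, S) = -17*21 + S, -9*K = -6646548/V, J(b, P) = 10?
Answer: -6331032/2196314225 ≈ -0.0028826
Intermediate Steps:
K = 553879/6331032 (K = -(-2215516)/(3*8441376) = -⅑*(-553879/703448) = 553879/6331032 ≈ 0.087486)
D(B, S) = -357 + S
1/(K + D(-26 + 29*16, J(14, -8))) = 1/(553879/6331032 + (-357 + 10)) = 1/(553879/6331032 - 347) = 1/(-2196314225/6331032) = -6331032/2196314225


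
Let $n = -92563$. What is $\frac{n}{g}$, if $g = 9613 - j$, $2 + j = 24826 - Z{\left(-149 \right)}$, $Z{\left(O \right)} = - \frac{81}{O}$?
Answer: $\frac{13791887}{2266358} \approx 6.0855$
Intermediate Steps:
$j = \frac{3698695}{149}$ ($j = -2 + \left(24826 - - \frac{81}{-149}\right) = -2 + \left(24826 - \left(-81\right) \left(- \frac{1}{149}\right)\right) = -2 + \left(24826 - \frac{81}{149}\right) = -2 + \frac{3698993}{149} = \frac{3698695}{149} \approx 24823.0$)
$g = - \frac{2266358}{149}$ ($g = 9613 - \frac{3698695}{149} = - \frac{2266358}{149} \approx -15210.0$)
$\frac{n}{g} = - \frac{92563}{- \frac{2266358}{149}} = \left(-92563\right) \left(- \frac{149}{2266358}\right) = \frac{13791887}{2266358}$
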